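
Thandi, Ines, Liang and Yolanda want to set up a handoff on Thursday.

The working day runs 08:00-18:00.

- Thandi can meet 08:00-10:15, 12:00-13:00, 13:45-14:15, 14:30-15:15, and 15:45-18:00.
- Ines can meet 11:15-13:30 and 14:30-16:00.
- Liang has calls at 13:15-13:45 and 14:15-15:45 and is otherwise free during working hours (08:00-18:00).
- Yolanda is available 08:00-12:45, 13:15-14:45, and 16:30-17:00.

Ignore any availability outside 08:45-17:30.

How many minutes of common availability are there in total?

Liang free within 08:00–18:00: 08:00–13:15, 13:45–14:15, 15:45–18:00.
Thandi ∩ Ines: 12:00–13:00, 14:30–15:15, 15:45–16:00.
Thandi ∩ Ines ∩ Liang: 12:00–13:00, 15:45–16:00.
Thandi ∩ Ines ∩ Liang ∩ Yolanda: 12:00–12:45.
Restricted to 08:45–17:30: 12:00–12:45.
Total common minutes: 45.

45 minutes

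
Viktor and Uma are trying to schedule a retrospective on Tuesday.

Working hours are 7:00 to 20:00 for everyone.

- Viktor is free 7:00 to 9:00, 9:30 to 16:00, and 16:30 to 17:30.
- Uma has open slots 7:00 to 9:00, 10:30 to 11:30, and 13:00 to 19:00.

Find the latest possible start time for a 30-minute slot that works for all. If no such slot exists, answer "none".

Viktor ∩ Uma: 07:00–09:00, 10:30–11:30, 13:00–16:00, 16:30–17:30.
Windows ≥ 30 min: 07:00–09:00, 10:30–11:30, 13:00–16:00, 16:30–17:30.
Latest start in the last window 16:30–17:30 is 17:30 − 30 min = 17:00.

17:00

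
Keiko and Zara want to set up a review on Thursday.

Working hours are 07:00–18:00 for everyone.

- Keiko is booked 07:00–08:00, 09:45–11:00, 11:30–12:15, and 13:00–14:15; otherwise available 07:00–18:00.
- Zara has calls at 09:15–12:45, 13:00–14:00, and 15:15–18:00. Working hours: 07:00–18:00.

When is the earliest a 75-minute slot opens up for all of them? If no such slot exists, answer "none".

08:00

Keiko free within 07:00–18:00: 08:00–09:45, 11:00–11:30, 12:15–13:00, 14:15–18:00.
Zara free within 07:00–18:00: 07:00–09:15, 12:45–13:00, 14:00–15:15.
Keiko ∩ Zara: 08:00–09:15, 12:45–13:00, 14:15–15:15.
Windows ≥ 75 min: 08:00–09:15.
Earliest such window starts at 08:00.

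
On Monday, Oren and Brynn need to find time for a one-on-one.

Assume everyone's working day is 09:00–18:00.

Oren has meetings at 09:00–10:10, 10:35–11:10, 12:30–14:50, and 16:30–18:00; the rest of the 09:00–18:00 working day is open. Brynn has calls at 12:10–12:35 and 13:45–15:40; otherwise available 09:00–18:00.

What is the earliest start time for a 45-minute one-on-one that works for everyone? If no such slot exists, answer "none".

Oren free within 09:00–18:00: 10:10–10:35, 11:10–12:30, 14:50–16:30.
Brynn free within 09:00–18:00: 09:00–12:10, 12:35–13:45, 15:40–18:00.
Oren ∩ Brynn: 10:10–10:35, 11:10–12:10, 15:40–16:30.
Windows ≥ 45 min: 11:10–12:10, 15:40–16:30.
Earliest such window starts at 11:10.

11:10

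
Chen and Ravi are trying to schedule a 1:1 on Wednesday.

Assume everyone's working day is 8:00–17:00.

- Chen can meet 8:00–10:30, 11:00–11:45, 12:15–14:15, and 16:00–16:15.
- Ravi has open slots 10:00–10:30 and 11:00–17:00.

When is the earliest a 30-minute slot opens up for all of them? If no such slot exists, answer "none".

Chen ∩ Ravi: 10:00–10:30, 11:00–11:45, 12:15–14:15, 16:00–16:15.
Windows ≥ 30 min: 10:00–10:30, 11:00–11:45, 12:15–14:15.
Earliest such window starts at 10:00.

10:00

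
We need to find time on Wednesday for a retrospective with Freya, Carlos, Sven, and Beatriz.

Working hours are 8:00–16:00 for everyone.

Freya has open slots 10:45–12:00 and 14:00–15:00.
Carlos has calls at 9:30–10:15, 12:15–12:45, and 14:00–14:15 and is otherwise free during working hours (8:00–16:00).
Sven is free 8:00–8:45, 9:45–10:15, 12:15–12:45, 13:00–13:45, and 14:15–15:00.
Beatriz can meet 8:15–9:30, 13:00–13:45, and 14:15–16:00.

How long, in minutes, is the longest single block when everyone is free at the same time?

45 minutes

Carlos free within 08:00–16:00: 08:00–09:30, 10:15–12:15, 12:45–14:00, 14:15–16:00.
Freya ∩ Carlos: 10:45–12:00, 14:15–15:00.
Freya ∩ Carlos ∩ Sven: 14:15–15:00.
Freya ∩ Carlos ∩ Sven ∩ Beatriz: 14:15–15:00.
Single common window of 45 minutes.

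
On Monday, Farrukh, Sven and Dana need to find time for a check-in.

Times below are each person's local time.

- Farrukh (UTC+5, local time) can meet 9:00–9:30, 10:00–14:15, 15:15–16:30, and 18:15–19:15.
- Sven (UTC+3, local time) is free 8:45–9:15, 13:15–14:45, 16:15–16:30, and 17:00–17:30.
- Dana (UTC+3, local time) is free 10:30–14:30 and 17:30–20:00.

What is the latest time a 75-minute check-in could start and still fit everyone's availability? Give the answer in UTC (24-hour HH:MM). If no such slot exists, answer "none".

10:15

Farrukh → UTC: 04:00–04:30, 05:00–09:15, 10:15–11:30, 13:15–14:15.
Sven → UTC: 05:45–06:15, 10:15–11:45, 13:15–13:30, 14:00–14:30.
Dana → UTC: 07:30–11:30, 14:30–17:00.
Farrukh ∩ Sven: 05:45–06:15, 10:15–11:30, 13:15–13:30, 14:00–14:15.
Farrukh ∩ Sven ∩ Dana: 10:15–11:30.
Windows ≥ 75 min: 10:15–11:30.
Latest start in the last window 10:15–11:30 is 11:30 − 75 min = 10:15.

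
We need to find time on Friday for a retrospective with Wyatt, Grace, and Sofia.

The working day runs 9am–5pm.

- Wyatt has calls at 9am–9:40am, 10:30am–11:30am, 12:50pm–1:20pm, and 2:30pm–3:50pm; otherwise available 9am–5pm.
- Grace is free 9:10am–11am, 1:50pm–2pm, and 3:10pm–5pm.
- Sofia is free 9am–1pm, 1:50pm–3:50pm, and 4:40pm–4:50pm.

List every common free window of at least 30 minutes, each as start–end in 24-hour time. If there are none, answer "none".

09:40–10:30

Wyatt free within 09:00–17:00: 09:40–10:30, 11:30–12:50, 13:20–14:30, 15:50–17:00.
Wyatt ∩ Grace: 09:40–10:30, 13:50–14:00, 15:50–17:00.
Wyatt ∩ Grace ∩ Sofia: 09:40–10:30, 13:50–14:00, 16:40–16:50.
Windows ≥ 30 min: 09:40–10:30.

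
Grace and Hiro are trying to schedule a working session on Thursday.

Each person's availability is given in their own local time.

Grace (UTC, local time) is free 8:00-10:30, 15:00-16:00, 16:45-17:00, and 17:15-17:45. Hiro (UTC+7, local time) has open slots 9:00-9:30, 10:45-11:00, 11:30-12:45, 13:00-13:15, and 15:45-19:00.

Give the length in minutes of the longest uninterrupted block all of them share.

Grace → UTC: 08:00–10:30, 15:00–16:00, 16:45–17:00, 17:15–17:45.
Hiro → UTC: 02:00–02:30, 03:45–04:00, 04:30–05:45, 06:00–06:15, 08:45–12:00.
Grace ∩ Hiro: 08:45–10:30.
Single common window of 105 minutes.

105 minutes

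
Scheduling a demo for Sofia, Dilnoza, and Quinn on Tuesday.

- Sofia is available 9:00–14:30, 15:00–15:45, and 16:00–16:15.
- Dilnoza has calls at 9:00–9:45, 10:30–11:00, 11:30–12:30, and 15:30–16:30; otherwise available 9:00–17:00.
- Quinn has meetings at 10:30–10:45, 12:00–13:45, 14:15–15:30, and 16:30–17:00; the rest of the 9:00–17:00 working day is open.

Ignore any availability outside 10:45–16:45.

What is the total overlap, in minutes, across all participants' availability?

Dilnoza free within 09:00–17:00: 09:45–10:30, 11:00–11:30, 12:30–15:30, 16:30–17:00.
Quinn free within 09:00–17:00: 09:00–10:30, 10:45–12:00, 13:45–14:15, 15:30–16:30.
Sofia ∩ Dilnoza: 09:45–10:30, 11:00–11:30, 12:30–14:30, 15:00–15:30.
Sofia ∩ Dilnoza ∩ Quinn: 09:45–10:30, 11:00–11:30, 13:45–14:15.
Restricted to 10:45–16:45: 11:00–11:30, 13:45–14:15.
Total common minutes: 30 + 30 = 60.

60 minutes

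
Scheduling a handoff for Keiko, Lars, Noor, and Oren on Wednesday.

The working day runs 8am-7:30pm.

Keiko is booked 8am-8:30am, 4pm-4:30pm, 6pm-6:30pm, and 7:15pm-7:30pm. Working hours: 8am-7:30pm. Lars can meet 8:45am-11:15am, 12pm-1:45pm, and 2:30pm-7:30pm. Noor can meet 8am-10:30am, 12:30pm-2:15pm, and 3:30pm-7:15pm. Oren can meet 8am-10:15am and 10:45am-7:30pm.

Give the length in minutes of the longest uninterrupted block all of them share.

Keiko free within 08:00–19:30: 08:30–16:00, 16:30–18:00, 18:30–19:15.
Keiko ∩ Lars: 08:45–11:15, 12:00–13:45, 14:30–16:00, 16:30–18:00, 18:30–19:15.
Keiko ∩ Lars ∩ Noor: 08:45–10:30, 12:30–13:45, 15:30–16:00, 16:30–18:00, 18:30–19:15.
Keiko ∩ Lars ∩ Noor ∩ Oren: 08:45–10:15, 12:30–13:45, 15:30–16:00, 16:30–18:00, 18:30–19:15.
Common window lengths: 90, 75, 30, 90, 45 min; longest is 90.

90 minutes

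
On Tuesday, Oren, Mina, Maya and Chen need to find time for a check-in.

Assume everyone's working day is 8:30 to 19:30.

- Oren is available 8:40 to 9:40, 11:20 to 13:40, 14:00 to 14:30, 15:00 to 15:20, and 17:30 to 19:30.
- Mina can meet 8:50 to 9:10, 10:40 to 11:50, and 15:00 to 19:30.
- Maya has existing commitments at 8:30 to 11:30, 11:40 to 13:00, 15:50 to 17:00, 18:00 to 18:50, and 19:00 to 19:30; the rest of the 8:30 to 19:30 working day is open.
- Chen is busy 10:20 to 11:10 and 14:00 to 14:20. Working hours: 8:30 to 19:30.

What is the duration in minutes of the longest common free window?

30 minutes

Maya free within 08:30–19:30: 11:30–11:40, 13:00–15:50, 17:00–18:00, 18:50–19:00.
Chen free within 08:30–19:30: 08:30–10:20, 11:10–14:00, 14:20–19:30.
Oren ∩ Mina: 08:50–09:10, 11:20–11:50, 15:00–15:20, 17:30–19:30.
Oren ∩ Mina ∩ Maya: 11:30–11:40, 15:00–15:20, 17:30–18:00, 18:50–19:00.
Oren ∩ Mina ∩ Maya ∩ Chen: 11:30–11:40, 15:00–15:20, 17:30–18:00, 18:50–19:00.
Common window lengths: 10, 20, 30, 10 min; longest is 30.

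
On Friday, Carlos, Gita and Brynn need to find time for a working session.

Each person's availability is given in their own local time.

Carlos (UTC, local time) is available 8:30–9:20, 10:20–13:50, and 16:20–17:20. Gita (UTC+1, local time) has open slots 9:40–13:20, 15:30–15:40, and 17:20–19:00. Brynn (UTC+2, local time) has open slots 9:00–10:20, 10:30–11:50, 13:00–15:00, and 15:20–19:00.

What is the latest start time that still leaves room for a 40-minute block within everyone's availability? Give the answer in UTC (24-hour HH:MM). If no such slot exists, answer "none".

Carlos → UTC: 08:30–09:20, 10:20–13:50, 16:20–17:20.
Gita → UTC: 08:40–12:20, 14:30–14:40, 16:20–18:00.
Brynn → UTC: 07:00–08:20, 08:30–09:50, 11:00–13:00, 13:20–17:00.
Carlos ∩ Gita: 08:40–09:20, 10:20–12:20, 16:20–17:20.
Carlos ∩ Gita ∩ Brynn: 08:40–09:20, 11:00–12:20, 16:20–17:00.
Windows ≥ 40 min: 08:40–09:20, 11:00–12:20, 16:20–17:00.
Latest start in the last window 16:20–17:00 is 17:00 − 40 min = 16:20.

16:20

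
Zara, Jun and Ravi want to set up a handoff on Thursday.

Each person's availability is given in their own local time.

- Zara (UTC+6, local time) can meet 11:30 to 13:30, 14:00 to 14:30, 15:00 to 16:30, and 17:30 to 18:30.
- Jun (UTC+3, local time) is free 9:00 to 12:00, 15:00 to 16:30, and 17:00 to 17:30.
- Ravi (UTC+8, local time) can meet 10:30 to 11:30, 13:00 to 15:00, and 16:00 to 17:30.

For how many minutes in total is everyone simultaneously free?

90 minutes

Zara → UTC: 05:30–07:30, 08:00–08:30, 09:00–10:30, 11:30–12:30.
Jun → UTC: 06:00–09:00, 12:00–13:30, 14:00–14:30.
Ravi → UTC: 02:30–03:30, 05:00–07:00, 08:00–09:30.
Zara ∩ Jun: 06:00–07:30, 08:00–08:30, 12:00–12:30.
Zara ∩ Jun ∩ Ravi: 06:00–07:00, 08:00–08:30.
Total common minutes: 60 + 30 = 90.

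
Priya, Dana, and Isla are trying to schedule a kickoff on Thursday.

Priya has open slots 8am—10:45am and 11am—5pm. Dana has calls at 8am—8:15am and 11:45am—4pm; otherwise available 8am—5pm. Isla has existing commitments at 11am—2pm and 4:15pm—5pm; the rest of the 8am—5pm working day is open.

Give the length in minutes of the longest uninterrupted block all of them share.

150 minutes

Dana free within 08:00–17:00: 08:15–11:45, 16:00–17:00.
Isla free within 08:00–17:00: 08:00–11:00, 14:00–16:15.
Priya ∩ Dana: 08:15–10:45, 11:00–11:45, 16:00–17:00.
Priya ∩ Dana ∩ Isla: 08:15–10:45, 16:00–16:15.
Common window lengths: 150, 15 min; longest is 150.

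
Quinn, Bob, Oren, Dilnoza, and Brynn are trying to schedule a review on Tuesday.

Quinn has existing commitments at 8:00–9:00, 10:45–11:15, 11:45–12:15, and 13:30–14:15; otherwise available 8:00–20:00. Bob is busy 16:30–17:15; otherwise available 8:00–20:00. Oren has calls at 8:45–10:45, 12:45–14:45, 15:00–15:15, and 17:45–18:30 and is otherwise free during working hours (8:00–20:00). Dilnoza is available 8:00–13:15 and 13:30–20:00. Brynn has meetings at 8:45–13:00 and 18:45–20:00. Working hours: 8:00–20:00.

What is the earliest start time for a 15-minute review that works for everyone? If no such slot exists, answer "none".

Quinn free within 08:00–20:00: 09:00–10:45, 11:15–11:45, 12:15–13:30, 14:15–20:00.
Bob free within 08:00–20:00: 08:00–16:30, 17:15–20:00.
Oren free within 08:00–20:00: 08:00–08:45, 10:45–12:45, 14:45–15:00, 15:15–17:45, 18:30–20:00.
Brynn free within 08:00–20:00: 08:00–08:45, 13:00–18:45.
Quinn ∩ Bob: 09:00–10:45, 11:15–11:45, 12:15–13:30, 14:15–16:30, 17:15–20:00.
Quinn ∩ Bob ∩ Oren: 11:15–11:45, 12:15–12:45, 14:45–15:00, 15:15–16:30, 17:15–17:45, 18:30–20:00.
Quinn ∩ Bob ∩ Oren ∩ Dilnoza: 11:15–11:45, 12:15–12:45, 14:45–15:00, 15:15–16:30, 17:15–17:45, 18:30–20:00.
Quinn ∩ Bob ∩ Oren ∩ Dilnoza ∩ Brynn: 14:45–15:00, 15:15–16:30, 17:15–17:45, 18:30–18:45.
Windows ≥ 15 min: 14:45–15:00, 15:15–16:30, 17:15–17:45, 18:30–18:45.
Earliest such window starts at 14:45.

14:45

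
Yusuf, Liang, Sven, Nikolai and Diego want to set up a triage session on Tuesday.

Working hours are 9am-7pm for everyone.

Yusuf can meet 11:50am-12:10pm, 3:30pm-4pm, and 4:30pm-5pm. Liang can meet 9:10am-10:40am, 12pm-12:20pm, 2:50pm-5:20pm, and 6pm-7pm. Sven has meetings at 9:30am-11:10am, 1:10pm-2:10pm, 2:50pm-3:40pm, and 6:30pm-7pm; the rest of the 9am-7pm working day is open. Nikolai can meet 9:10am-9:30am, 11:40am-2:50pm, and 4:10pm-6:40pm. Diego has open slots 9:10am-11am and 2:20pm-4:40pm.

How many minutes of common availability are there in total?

Sven free within 09:00–19:00: 09:00–09:30, 11:10–13:10, 14:10–14:50, 15:40–18:30.
Yusuf ∩ Liang: 12:00–12:10, 15:30–16:00, 16:30–17:00.
Yusuf ∩ Liang ∩ Sven: 12:00–12:10, 15:40–16:00, 16:30–17:00.
Yusuf ∩ Liang ∩ Sven ∩ Nikolai: 12:00–12:10, 16:30–17:00.
Yusuf ∩ Liang ∩ Sven ∩ Nikolai ∩ Diego: 16:30–16:40.
Total common minutes: 10.

10 minutes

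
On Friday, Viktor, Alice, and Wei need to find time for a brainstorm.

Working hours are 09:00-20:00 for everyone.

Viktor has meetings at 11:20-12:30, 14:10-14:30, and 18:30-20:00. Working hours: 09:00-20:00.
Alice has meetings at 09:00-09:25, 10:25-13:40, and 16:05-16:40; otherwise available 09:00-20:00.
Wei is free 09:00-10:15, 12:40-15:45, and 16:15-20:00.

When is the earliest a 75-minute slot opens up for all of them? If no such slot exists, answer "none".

Viktor free within 09:00–20:00: 09:00–11:20, 12:30–14:10, 14:30–18:30.
Alice free within 09:00–20:00: 09:25–10:25, 13:40–16:05, 16:40–20:00.
Viktor ∩ Alice: 09:25–10:25, 13:40–14:10, 14:30–16:05, 16:40–18:30.
Viktor ∩ Alice ∩ Wei: 09:25–10:15, 13:40–14:10, 14:30–15:45, 16:40–18:30.
Windows ≥ 75 min: 14:30–15:45, 16:40–18:30.
Earliest such window starts at 14:30.

14:30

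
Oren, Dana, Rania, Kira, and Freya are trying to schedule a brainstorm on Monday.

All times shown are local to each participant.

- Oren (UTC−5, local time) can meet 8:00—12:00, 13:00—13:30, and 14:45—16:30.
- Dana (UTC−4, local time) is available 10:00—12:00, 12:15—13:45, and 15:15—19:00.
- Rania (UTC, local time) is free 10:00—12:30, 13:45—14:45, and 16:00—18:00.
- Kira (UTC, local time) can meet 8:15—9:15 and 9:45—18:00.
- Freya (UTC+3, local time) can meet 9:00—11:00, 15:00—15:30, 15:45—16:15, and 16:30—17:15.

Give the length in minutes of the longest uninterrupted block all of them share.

Oren → UTC: 13:00–17:00, 18:00–18:30, 19:45–21:30.
Dana → UTC: 14:00–16:00, 16:15–17:45, 19:15–23:00.
Rania → UTC: 10:00–12:30, 13:45–14:45, 16:00–18:00.
Kira → UTC: 08:15–09:15, 09:45–18:00.
Freya → UTC: 06:00–08:00, 12:00–12:30, 12:45–13:15, 13:30–14:15.
Oren ∩ Dana: 14:00–16:00, 16:15–17:00, 19:45–21:30.
Oren ∩ Dana ∩ Rania: 14:00–14:45, 16:15–17:00.
Oren ∩ Dana ∩ Rania ∩ Kira: 14:00–14:45, 16:15–17:00.
Oren ∩ Dana ∩ Rania ∩ Kira ∩ Freya: 14:00–14:15.
Single common window of 15 minutes.

15 minutes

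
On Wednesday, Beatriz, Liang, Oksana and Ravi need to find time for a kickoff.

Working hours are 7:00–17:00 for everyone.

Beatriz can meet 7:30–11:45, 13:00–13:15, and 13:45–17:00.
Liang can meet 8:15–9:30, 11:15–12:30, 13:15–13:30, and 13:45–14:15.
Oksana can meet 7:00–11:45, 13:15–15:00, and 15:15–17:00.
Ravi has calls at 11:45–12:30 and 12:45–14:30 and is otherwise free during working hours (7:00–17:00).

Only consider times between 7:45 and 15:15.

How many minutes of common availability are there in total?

Ravi free within 07:00–17:00: 07:00–11:45, 12:30–12:45, 14:30–17:00.
Beatriz ∩ Liang: 08:15–09:30, 11:15–11:45, 13:45–14:15.
Beatriz ∩ Liang ∩ Oksana: 08:15–09:30, 11:15–11:45, 13:45–14:15.
Beatriz ∩ Liang ∩ Oksana ∩ Ravi: 08:15–09:30, 11:15–11:45.
Restricted to 07:45–15:15: 08:15–09:30, 11:15–11:45.
Total common minutes: 75 + 30 = 105.

105 minutes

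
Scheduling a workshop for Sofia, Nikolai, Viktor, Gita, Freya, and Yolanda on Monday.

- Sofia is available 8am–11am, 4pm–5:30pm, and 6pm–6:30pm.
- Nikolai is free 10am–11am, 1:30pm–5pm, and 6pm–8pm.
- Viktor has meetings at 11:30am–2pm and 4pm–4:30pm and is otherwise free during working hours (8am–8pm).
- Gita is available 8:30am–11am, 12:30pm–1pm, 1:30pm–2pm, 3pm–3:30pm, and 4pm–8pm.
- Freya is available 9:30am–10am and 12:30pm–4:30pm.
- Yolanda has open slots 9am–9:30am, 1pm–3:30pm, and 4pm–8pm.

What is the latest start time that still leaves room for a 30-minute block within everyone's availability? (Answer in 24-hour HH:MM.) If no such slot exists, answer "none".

Viktor free within 08:00–20:00: 08:00–11:30, 14:00–16:00, 16:30–20:00.
Sofia ∩ Nikolai: 10:00–11:00, 16:00–17:00, 18:00–18:30.
Sofia ∩ Nikolai ∩ Viktor: 10:00–11:00, 16:30–17:00, 18:00–18:30.
Sofia ∩ Nikolai ∩ Viktor ∩ Gita: 10:00–11:00, 16:30–17:00, 18:00–18:30.
Sofia ∩ Nikolai ∩ Viktor ∩ Gita ∩ Freya: (none).
Sofia ∩ Nikolai ∩ Viktor ∩ Gita ∩ Freya ∩ Yolanda: (none).
Windows ≥ 30 min: (none).

none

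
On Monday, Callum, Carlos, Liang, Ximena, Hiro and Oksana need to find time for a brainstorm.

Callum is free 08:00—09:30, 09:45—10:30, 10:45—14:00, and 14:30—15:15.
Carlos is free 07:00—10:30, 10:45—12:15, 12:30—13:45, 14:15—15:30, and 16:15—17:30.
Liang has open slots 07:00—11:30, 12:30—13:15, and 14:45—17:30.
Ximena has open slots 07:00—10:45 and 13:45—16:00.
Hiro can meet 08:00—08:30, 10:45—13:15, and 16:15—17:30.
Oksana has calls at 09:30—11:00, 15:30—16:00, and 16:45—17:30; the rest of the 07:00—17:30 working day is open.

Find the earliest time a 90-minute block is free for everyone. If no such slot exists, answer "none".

Oksana free within 07:00–17:30: 07:00–09:30, 11:00–15:30, 16:00–16:45.
Callum ∩ Carlos: 08:00–09:30, 09:45–10:30, 10:45–12:15, 12:30–13:45, 14:30–15:15.
Callum ∩ Carlos ∩ Liang: 08:00–09:30, 09:45–10:30, 10:45–11:30, 12:30–13:15, 14:45–15:15.
Callum ∩ Carlos ∩ Liang ∩ Ximena: 08:00–09:30, 09:45–10:30, 14:45–15:15.
Callum ∩ Carlos ∩ Liang ∩ Ximena ∩ Hiro: 08:00–08:30.
Callum ∩ Carlos ∩ Liang ∩ Ximena ∩ Hiro ∩ Oksana: 08:00–08:30.
Windows ≥ 90 min: (none).

none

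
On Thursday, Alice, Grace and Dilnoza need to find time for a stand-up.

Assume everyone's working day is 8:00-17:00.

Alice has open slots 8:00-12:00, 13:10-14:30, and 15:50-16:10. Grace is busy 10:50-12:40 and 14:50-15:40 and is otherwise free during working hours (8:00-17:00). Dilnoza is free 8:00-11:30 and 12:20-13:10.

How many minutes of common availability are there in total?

Grace free within 08:00–17:00: 08:00–10:50, 12:40–14:50, 15:40–17:00.
Alice ∩ Grace: 08:00–10:50, 13:10–14:30, 15:50–16:10.
Alice ∩ Grace ∩ Dilnoza: 08:00–10:50.
Total common minutes: 170.

170 minutes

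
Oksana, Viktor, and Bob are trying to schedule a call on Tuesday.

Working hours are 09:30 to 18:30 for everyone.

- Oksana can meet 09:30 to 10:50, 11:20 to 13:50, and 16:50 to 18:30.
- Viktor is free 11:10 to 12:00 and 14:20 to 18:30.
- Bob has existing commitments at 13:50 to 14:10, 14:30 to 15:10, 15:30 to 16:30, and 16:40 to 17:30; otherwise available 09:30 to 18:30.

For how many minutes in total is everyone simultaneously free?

Bob free within 09:30–18:30: 09:30–13:50, 14:10–14:30, 15:10–15:30, 16:30–16:40, 17:30–18:30.
Oksana ∩ Viktor: 11:20–12:00, 16:50–18:30.
Oksana ∩ Viktor ∩ Bob: 11:20–12:00, 17:30–18:30.
Total common minutes: 40 + 60 = 100.

100 minutes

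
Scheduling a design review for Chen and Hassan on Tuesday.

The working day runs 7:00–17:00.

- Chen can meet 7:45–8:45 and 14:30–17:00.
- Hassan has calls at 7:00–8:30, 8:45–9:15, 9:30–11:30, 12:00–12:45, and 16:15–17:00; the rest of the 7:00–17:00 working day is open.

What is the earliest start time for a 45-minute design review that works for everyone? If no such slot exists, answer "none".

14:30

Hassan free within 07:00–17:00: 08:30–08:45, 09:15–09:30, 11:30–12:00, 12:45–16:15.
Chen ∩ Hassan: 08:30–08:45, 14:30–16:15.
Windows ≥ 45 min: 14:30–16:15.
Earliest such window starts at 14:30.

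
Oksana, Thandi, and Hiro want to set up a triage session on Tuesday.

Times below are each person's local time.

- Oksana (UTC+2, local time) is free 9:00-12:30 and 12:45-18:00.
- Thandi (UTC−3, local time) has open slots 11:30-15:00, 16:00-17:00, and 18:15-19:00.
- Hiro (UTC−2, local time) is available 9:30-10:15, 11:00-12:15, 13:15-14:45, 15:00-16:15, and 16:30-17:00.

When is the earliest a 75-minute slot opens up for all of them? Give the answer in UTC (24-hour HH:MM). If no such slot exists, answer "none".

Oksana → UTC: 07:00–10:30, 10:45–16:00.
Thandi → UTC: 14:30–18:00, 19:00–20:00, 21:15–22:00.
Hiro → UTC: 11:30–12:15, 13:00–14:15, 15:15–16:45, 17:00–18:15, 18:30–19:00.
Oksana ∩ Thandi: 14:30–16:00.
Oksana ∩ Thandi ∩ Hiro: 15:15–16:00.
Windows ≥ 75 min: (none).

none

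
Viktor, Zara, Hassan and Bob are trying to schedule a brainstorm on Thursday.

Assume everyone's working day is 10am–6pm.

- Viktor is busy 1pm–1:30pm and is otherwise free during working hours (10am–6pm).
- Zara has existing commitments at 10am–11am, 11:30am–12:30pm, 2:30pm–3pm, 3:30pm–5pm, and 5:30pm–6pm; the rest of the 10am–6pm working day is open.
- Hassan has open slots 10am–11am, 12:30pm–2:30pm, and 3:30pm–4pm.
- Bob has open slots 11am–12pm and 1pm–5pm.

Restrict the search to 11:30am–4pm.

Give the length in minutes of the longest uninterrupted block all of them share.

60 minutes

Viktor free within 10:00–18:00: 10:00–13:00, 13:30–18:00.
Zara free within 10:00–18:00: 11:00–11:30, 12:30–14:30, 15:00–15:30, 17:00–17:30.
Viktor ∩ Zara: 11:00–11:30, 12:30–13:00, 13:30–14:30, 15:00–15:30, 17:00–17:30.
Viktor ∩ Zara ∩ Hassan: 12:30–13:00, 13:30–14:30.
Viktor ∩ Zara ∩ Hassan ∩ Bob: 13:30–14:30.
Restricted to 11:30–16:00: 13:30–14:30.
Single common window of 60 minutes.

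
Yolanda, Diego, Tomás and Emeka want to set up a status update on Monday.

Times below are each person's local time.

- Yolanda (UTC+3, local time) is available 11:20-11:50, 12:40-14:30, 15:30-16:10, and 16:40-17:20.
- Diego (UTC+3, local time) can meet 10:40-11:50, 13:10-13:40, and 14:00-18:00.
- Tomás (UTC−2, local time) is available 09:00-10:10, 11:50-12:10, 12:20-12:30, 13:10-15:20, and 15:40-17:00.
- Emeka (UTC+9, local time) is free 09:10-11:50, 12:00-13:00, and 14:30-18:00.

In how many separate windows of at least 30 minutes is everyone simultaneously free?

Yolanda → UTC: 08:20–08:50, 09:40–11:30, 12:30–13:10, 13:40–14:20.
Diego → UTC: 07:40–08:50, 10:10–10:40, 11:00–15:00.
Tomás → UTC: 11:00–12:10, 13:50–14:10, 14:20–14:30, 15:10–17:20, 17:40–19:00.
Emeka → UTC: 00:10–02:50, 03:00–04:00, 05:30–09:00.
Yolanda ∩ Diego: 08:20–08:50, 10:10–10:40, 11:00–11:30, 12:30–13:10, 13:40–14:20.
Yolanda ∩ Diego ∩ Tomás: 11:00–11:30, 13:50–14:10.
Yolanda ∩ Diego ∩ Tomás ∩ Emeka: (none).
Windows ≥ 30 min: (none).
That's 0 windows.

0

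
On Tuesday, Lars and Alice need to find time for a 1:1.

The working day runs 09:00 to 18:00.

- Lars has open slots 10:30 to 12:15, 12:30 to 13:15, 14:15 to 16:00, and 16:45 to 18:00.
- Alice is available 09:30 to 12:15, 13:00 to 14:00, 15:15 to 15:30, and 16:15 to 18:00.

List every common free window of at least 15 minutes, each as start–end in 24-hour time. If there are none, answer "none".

10:30–12:15, 13:00–13:15, 15:15–15:30, 16:45–18:00

Lars ∩ Alice: 10:30–12:15, 13:00–13:15, 15:15–15:30, 16:45–18:00.
Windows ≥ 15 min: 10:30–12:15, 13:00–13:15, 15:15–15:30, 16:45–18:00.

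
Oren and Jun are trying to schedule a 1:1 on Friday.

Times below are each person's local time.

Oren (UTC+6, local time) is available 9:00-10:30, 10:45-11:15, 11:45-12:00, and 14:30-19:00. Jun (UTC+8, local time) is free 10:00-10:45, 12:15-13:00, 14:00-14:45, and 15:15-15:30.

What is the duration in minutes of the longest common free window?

Oren → UTC: 03:00–04:30, 04:45–05:15, 05:45–06:00, 08:30–13:00.
Jun → UTC: 02:00–02:45, 04:15–05:00, 06:00–06:45, 07:15–07:30.
Oren ∩ Jun: 04:15–04:30, 04:45–05:00.
Common window lengths: 15, 15 min; longest is 15.

15 minutes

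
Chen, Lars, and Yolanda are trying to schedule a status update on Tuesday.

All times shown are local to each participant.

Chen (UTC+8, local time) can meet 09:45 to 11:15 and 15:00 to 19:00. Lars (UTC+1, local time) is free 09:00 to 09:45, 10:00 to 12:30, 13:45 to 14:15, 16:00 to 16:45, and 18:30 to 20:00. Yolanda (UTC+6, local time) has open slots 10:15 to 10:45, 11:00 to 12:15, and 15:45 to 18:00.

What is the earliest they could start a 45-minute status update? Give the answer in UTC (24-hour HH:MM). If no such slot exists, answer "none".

09:45

Chen → UTC: 01:45–03:15, 07:00–11:00.
Lars → UTC: 08:00–08:45, 09:00–11:30, 12:45–13:15, 15:00–15:45, 17:30–19:00.
Yolanda → UTC: 04:15–04:45, 05:00–06:15, 09:45–12:00.
Chen ∩ Lars: 08:00–08:45, 09:00–11:00.
Chen ∩ Lars ∩ Yolanda: 09:45–11:00.
Windows ≥ 45 min: 09:45–11:00.
Earliest such window starts at 09:45.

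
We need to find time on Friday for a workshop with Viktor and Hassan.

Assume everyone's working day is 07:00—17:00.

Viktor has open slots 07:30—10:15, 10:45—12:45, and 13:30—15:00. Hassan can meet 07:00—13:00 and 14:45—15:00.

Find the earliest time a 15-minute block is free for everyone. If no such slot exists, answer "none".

07:30

Viktor ∩ Hassan: 07:30–10:15, 10:45–12:45, 14:45–15:00.
Windows ≥ 15 min: 07:30–10:15, 10:45–12:45, 14:45–15:00.
Earliest such window starts at 07:30.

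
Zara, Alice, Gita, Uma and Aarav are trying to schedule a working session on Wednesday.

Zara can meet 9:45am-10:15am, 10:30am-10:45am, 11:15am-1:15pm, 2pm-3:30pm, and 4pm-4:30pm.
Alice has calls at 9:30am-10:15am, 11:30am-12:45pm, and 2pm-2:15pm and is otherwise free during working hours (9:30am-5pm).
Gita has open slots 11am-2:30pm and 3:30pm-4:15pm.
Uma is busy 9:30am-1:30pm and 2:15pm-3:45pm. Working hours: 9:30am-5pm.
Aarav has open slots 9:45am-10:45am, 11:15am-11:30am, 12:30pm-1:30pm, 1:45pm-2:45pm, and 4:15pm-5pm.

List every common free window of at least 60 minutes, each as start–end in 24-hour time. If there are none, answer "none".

Alice free within 09:30–17:00: 10:15–11:30, 12:45–14:00, 14:15–17:00.
Uma free within 09:30–17:00: 13:30–14:15, 15:45–17:00.
Zara ∩ Alice: 10:30–10:45, 11:15–11:30, 12:45–13:15, 14:15–15:30, 16:00–16:30.
Zara ∩ Alice ∩ Gita: 11:15–11:30, 12:45–13:15, 14:15–14:30, 16:00–16:15.
Zara ∩ Alice ∩ Gita ∩ Uma: 16:00–16:15.
Zara ∩ Alice ∩ Gita ∩ Uma ∩ Aarav: (none).
Windows ≥ 60 min: (none).

none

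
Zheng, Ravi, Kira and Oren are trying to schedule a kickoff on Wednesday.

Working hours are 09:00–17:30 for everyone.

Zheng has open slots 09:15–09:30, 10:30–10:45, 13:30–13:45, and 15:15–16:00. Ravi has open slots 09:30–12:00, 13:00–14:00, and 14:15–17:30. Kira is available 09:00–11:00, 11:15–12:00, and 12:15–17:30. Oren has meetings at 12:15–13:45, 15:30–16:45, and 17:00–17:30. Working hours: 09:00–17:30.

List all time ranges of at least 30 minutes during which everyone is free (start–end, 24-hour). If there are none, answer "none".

none

Oren free within 09:00–17:30: 09:00–12:15, 13:45–15:30, 16:45–17:00.
Zheng ∩ Ravi: 10:30–10:45, 13:30–13:45, 15:15–16:00.
Zheng ∩ Ravi ∩ Kira: 10:30–10:45, 13:30–13:45, 15:15–16:00.
Zheng ∩ Ravi ∩ Kira ∩ Oren: 10:30–10:45, 15:15–15:30.
Windows ≥ 30 min: (none).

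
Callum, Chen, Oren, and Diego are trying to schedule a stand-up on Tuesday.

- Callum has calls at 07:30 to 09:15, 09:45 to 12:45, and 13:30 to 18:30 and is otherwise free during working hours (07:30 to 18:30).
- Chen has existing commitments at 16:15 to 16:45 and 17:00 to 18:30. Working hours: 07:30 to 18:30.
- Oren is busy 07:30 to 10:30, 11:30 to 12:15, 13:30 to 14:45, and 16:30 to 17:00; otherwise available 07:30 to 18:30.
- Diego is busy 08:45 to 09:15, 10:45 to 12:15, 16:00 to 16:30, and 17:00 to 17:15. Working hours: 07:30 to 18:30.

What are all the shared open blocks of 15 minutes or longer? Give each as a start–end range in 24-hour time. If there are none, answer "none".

Callum free within 07:30–18:30: 09:15–09:45, 12:45–13:30.
Chen free within 07:30–18:30: 07:30–16:15, 16:45–17:00.
Oren free within 07:30–18:30: 10:30–11:30, 12:15–13:30, 14:45–16:30, 17:00–18:30.
Diego free within 07:30–18:30: 07:30–08:45, 09:15–10:45, 12:15–16:00, 16:30–17:00, 17:15–18:30.
Callum ∩ Chen: 09:15–09:45, 12:45–13:30.
Callum ∩ Chen ∩ Oren: 12:45–13:30.
Callum ∩ Chen ∩ Oren ∩ Diego: 12:45–13:30.
Windows ≥ 15 min: 12:45–13:30.

12:45–13:30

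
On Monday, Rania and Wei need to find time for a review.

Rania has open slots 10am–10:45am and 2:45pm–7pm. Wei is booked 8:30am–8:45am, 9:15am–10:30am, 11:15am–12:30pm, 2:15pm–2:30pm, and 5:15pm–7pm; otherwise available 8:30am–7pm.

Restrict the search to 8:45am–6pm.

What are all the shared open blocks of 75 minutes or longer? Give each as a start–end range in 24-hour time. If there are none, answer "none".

14:45–17:15

Wei free within 08:30–19:00: 08:45–09:15, 10:30–11:15, 12:30–14:15, 14:30–17:15.
Rania ∩ Wei: 10:30–10:45, 14:45–17:15.
Restricted to 08:45–18:00: 10:30–10:45, 14:45–17:15.
Windows ≥ 75 min: 14:45–17:15.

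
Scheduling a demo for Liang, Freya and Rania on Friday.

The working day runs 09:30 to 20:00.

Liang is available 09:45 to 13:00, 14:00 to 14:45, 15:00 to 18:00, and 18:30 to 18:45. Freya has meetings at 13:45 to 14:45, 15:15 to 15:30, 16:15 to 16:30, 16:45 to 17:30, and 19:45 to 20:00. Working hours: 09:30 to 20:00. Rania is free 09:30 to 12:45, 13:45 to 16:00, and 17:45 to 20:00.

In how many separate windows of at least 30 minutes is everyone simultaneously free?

2

Freya free within 09:30–20:00: 09:30–13:45, 14:45–15:15, 15:30–16:15, 16:30–16:45, 17:30–19:45.
Liang ∩ Freya: 09:45–13:00, 15:00–15:15, 15:30–16:15, 16:30–16:45, 17:30–18:00, 18:30–18:45.
Liang ∩ Freya ∩ Rania: 09:45–12:45, 15:00–15:15, 15:30–16:00, 17:45–18:00, 18:30–18:45.
Windows ≥ 30 min: 09:45–12:45, 15:30–16:00.
That's 2 windows.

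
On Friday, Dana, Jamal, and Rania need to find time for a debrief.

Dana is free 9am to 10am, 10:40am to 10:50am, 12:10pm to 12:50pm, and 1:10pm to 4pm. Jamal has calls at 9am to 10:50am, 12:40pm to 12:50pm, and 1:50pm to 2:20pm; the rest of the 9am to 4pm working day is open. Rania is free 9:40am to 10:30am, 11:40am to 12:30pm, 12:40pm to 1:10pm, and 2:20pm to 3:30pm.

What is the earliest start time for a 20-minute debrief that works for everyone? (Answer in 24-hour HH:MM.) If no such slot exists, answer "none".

Jamal free within 09:00–16:00: 10:50–12:40, 12:50–13:50, 14:20–16:00.
Dana ∩ Jamal: 12:10–12:40, 13:10–13:50, 14:20–16:00.
Dana ∩ Jamal ∩ Rania: 12:10–12:30, 14:20–15:30.
Windows ≥ 20 min: 12:10–12:30, 14:20–15:30.
Earliest such window starts at 12:10.

12:10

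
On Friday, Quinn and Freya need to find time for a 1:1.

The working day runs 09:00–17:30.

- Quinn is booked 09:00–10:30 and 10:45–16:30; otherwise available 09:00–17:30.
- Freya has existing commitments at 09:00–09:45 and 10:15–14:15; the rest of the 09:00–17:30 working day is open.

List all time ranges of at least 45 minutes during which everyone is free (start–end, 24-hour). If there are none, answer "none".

Quinn free within 09:00–17:30: 10:30–10:45, 16:30–17:30.
Freya free within 09:00–17:30: 09:45–10:15, 14:15–17:30.
Quinn ∩ Freya: 16:30–17:30.
Windows ≥ 45 min: 16:30–17:30.

16:30–17:30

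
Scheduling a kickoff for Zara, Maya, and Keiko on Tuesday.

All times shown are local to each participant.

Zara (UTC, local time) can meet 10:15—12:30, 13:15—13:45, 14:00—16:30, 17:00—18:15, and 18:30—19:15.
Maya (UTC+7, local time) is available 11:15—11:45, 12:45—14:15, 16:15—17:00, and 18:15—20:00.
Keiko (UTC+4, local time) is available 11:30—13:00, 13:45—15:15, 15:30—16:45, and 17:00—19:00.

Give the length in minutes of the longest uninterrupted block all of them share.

60 minutes

Zara → UTC: 10:15–12:30, 13:15–13:45, 14:00–16:30, 17:00–18:15, 18:30–19:15.
Maya → UTC: 04:15–04:45, 05:45–07:15, 09:15–10:00, 11:15–13:00.
Keiko → UTC: 07:30–09:00, 09:45–11:15, 11:30–12:45, 13:00–15:00.
Zara ∩ Maya: 11:15–12:30.
Zara ∩ Maya ∩ Keiko: 11:30–12:30.
Single common window of 60 minutes.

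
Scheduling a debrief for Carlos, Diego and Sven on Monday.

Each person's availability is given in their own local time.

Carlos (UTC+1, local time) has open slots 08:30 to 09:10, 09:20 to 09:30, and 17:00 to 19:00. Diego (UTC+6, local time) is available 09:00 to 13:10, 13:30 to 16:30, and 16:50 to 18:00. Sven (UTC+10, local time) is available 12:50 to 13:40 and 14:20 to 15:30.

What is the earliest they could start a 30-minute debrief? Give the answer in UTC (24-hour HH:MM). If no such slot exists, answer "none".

Carlos → UTC: 07:30–08:10, 08:20–08:30, 16:00–18:00.
Diego → UTC: 03:00–07:10, 07:30–10:30, 10:50–12:00.
Sven → UTC: 02:50–03:40, 04:20–05:30.
Carlos ∩ Diego: 07:30–08:10, 08:20–08:30.
Carlos ∩ Diego ∩ Sven: (none).
Windows ≥ 30 min: (none).

none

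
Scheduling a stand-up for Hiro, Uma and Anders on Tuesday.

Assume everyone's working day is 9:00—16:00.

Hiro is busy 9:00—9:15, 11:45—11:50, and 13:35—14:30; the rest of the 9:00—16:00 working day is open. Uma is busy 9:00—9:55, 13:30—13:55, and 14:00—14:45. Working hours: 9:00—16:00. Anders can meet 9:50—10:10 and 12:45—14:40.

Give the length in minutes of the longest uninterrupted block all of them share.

Hiro free within 09:00–16:00: 09:15–11:45, 11:50–13:35, 14:30–16:00.
Uma free within 09:00–16:00: 09:55–13:30, 13:55–14:00, 14:45–16:00.
Hiro ∩ Uma: 09:55–11:45, 11:50–13:30, 14:45–16:00.
Hiro ∩ Uma ∩ Anders: 09:55–10:10, 12:45–13:30.
Common window lengths: 15, 45 min; longest is 45.

45 minutes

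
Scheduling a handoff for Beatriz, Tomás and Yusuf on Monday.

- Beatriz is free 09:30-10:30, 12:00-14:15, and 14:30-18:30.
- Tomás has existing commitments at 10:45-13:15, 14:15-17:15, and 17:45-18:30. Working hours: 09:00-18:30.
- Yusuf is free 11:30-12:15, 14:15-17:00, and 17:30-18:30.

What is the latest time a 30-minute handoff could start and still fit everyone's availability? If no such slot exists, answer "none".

none

Tomás free within 09:00–18:30: 09:00–10:45, 13:15–14:15, 17:15–17:45.
Beatriz ∩ Tomás: 09:30–10:30, 13:15–14:15, 17:15–17:45.
Beatriz ∩ Tomás ∩ Yusuf: 17:30–17:45.
Windows ≥ 30 min: (none).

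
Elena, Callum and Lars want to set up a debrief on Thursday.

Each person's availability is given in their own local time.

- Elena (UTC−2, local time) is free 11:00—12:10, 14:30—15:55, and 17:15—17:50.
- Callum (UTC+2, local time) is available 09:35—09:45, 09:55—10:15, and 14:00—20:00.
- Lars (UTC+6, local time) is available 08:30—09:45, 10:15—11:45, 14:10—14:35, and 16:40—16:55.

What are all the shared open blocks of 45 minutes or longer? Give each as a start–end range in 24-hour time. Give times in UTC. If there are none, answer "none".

none

Elena → UTC: 13:00–14:10, 16:30–17:55, 19:15–19:50.
Callum → UTC: 07:35–07:45, 07:55–08:15, 12:00–18:00.
Lars → UTC: 02:30–03:45, 04:15–05:45, 08:10–08:35, 10:40–10:55.
Elena ∩ Callum: 13:00–14:10, 16:30–17:55.
Elena ∩ Callum ∩ Lars: (none).
Windows ≥ 45 min: (none).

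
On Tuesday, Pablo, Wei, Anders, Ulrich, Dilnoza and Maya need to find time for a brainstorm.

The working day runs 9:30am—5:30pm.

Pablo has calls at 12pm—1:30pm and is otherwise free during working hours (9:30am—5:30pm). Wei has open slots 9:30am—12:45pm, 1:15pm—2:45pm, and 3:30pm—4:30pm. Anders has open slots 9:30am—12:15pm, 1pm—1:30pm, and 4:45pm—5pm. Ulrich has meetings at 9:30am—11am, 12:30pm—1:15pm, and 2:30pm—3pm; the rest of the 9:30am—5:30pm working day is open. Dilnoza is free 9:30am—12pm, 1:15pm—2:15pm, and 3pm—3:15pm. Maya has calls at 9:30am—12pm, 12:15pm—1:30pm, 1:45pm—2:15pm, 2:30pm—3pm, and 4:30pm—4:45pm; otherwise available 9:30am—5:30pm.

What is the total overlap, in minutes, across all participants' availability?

Pablo free within 09:30–17:30: 09:30–12:00, 13:30–17:30.
Ulrich free within 09:30–17:30: 11:00–12:30, 13:15–14:30, 15:00–17:30.
Maya free within 09:30–17:30: 12:00–12:15, 13:30–13:45, 14:15–14:30, 15:00–16:30, 16:45–17:30.
Pablo ∩ Wei: 09:30–12:00, 13:30–14:45, 15:30–16:30.
Pablo ∩ Wei ∩ Anders: 09:30–12:00.
Pablo ∩ Wei ∩ Anders ∩ Ulrich: 11:00–12:00.
Pablo ∩ Wei ∩ Anders ∩ Ulrich ∩ Dilnoza: 11:00–12:00.
Pablo ∩ Wei ∩ Anders ∩ Ulrich ∩ Dilnoza ∩ Maya: (none).
Total common minutes: 0.

0 minutes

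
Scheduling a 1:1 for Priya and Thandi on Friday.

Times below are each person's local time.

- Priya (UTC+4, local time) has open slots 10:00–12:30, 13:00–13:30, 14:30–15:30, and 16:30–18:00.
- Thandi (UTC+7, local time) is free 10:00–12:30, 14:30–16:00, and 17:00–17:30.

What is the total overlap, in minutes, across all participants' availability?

60 minutes

Priya → UTC: 06:00–08:30, 09:00–09:30, 10:30–11:30, 12:30–14:00.
Thandi → UTC: 03:00–05:30, 07:30–09:00, 10:00–10:30.
Priya ∩ Thandi: 07:30–08:30.
Total common minutes: 60.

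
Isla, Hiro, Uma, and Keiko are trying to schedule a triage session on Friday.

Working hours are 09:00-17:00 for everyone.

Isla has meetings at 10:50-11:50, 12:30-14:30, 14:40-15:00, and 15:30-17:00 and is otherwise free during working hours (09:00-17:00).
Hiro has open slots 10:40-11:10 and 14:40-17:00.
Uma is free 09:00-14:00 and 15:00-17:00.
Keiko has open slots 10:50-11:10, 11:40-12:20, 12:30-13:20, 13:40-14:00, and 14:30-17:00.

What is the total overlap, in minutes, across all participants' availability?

Isla free within 09:00–17:00: 09:00–10:50, 11:50–12:30, 14:30–14:40, 15:00–15:30.
Isla ∩ Hiro: 10:40–10:50, 15:00–15:30.
Isla ∩ Hiro ∩ Uma: 10:40–10:50, 15:00–15:30.
Isla ∩ Hiro ∩ Uma ∩ Keiko: 15:00–15:30.
Total common minutes: 30.

30 minutes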